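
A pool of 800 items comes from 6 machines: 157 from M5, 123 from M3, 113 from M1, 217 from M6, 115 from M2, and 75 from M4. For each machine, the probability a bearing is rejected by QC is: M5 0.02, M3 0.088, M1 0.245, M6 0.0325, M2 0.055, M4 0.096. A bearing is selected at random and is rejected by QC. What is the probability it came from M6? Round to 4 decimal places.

0.1133

Prior × likelihood for each hypothesis:
  M5: 0.19625 × 0.02 = 0.003925
  M3: 0.15375 × 0.088 = 0.01353
  M1: 0.14125 × 0.245 = 0.03460625
  M6: 0.27125 × 0.0325 = 0.008815625
  M2: 0.14375 × 0.055 = 0.00790625
  M4: 0.09375 × 0.096 = 0.009
Normalizing constant = 0.077783125.
P(M6 | evidence) = 0.008815625 / 0.077783125 ≈ 0.1133.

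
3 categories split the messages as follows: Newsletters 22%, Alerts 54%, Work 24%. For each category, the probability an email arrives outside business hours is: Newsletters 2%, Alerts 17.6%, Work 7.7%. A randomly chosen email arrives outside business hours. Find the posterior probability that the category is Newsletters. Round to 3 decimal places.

Prior × likelihood for each hypothesis:
  Newsletters: 0.22 × 0.02 = 0.0044
  Alerts: 0.54 × 0.176 = 0.09504
  Work: 0.24 × 0.077 = 0.01848
Sum = 0.11792.
P(Newsletters | evidence) = 0.0044 / 0.11792 ≈ 0.037.

0.037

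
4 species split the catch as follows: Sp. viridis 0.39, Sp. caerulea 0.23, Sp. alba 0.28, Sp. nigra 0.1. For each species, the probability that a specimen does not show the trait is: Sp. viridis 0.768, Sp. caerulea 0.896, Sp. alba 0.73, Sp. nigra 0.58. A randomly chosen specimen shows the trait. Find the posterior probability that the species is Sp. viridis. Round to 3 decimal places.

0.390

Taking complements, P(trait | each) = Sp. viridis 0.232, Sp. caerulea 0.104, Sp. alba 0.27, Sp. nigra 0.42.
By Bayes' rule, posterior ∝ prior × likelihood:
  Sp. viridis: 0.39 × 0.232 = 0.09048
  Sp. caerulea: 0.23 × 0.104 = 0.02392
  Sp. alba: 0.28 × 0.27 = 0.0756
  Sp. nigra: 0.1 × 0.42 = 0.042
Sum = 0.232.
P(Sp. viridis | evidence) = 0.09048 / 0.232 ≈ 0.390.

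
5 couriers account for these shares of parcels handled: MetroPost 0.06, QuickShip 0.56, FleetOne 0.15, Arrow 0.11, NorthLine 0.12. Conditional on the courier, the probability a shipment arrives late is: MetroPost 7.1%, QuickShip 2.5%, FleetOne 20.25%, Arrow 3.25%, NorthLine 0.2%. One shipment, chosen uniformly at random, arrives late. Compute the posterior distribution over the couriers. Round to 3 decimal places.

Unnormalized posteriors (prior × likelihood):
  MetroPost: 0.06 × 0.071 = 0.00426
  QuickShip: 0.56 × 0.025 = 0.014
  FleetOne: 0.15 × 0.2025 = 0.030375
  Arrow: 0.11 × 0.0325 = 0.003575
  NorthLine: 0.12 × 0.002 = 0.00024
Normalizing constant = 0.05245.
P(MetroPost | late) = 0.00426/0.05245 ≈ 0.081
P(QuickShip | late) = 0.014/0.05245 ≈ 0.267
P(FleetOne | late) = 0.030375/0.05245 ≈ 0.579
P(Arrow | late) = 0.003575/0.05245 ≈ 0.068
P(NorthLine | late) = 0.00024/0.05245 ≈ 0.005

MetroPost 0.081, QuickShip 0.267, FleetOne 0.579, Arrow 0.068, NorthLine 0.005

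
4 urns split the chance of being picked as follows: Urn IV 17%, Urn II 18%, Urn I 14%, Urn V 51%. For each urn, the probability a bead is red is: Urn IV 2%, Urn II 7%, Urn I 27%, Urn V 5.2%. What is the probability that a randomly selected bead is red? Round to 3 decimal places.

0.080

Compute prior × likelihood for every hypothesis:
  Urn IV: 0.17 × 0.02 = 0.0034
  Urn II: 0.18 × 0.07 = 0.0126
  Urn I: 0.14 × 0.27 = 0.0378
  Urn V: 0.51 × 0.052 = 0.02652
P(red) = 0.0034 + 0.0126 + 0.0378 + 0.02652 = 0.08032 → 0.080.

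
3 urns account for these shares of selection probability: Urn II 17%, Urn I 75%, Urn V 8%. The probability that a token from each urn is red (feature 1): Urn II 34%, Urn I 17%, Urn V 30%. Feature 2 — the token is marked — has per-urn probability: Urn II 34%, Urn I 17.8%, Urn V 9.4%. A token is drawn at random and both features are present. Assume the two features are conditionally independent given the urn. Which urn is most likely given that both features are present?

Urn I

Prior × likelihood for each hypothesis:
  Urn II: 0.17 × 0.34 × 0.34 = 0.019652
  Urn I: 0.75 × 0.17 × 0.178 = 0.022695
  Urn V: 0.08 × 0.3 × 0.094 = 0.002256
Normalizing constant = 0.044603.
Largest term belongs to Urn I, so Urn I is most probable.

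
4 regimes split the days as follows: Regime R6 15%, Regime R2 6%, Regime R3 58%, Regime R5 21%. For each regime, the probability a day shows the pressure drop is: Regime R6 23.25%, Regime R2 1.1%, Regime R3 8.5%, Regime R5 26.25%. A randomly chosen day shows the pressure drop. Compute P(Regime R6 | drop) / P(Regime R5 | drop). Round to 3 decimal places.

Compute prior × likelihood for every hypothesis:
  Regime R6: 0.15 × 0.2325 = 0.034875
  Regime R2: 0.06 × 0.011 = 0.00066
  Regime R3: 0.58 × 0.085 = 0.0493
  Regime R5: 0.21 × 0.2625 = 0.055125
Sum = 0.13996.
The ratio is 0.034875 / 0.055125 (the normalizer cancels) = 0.633.

0.633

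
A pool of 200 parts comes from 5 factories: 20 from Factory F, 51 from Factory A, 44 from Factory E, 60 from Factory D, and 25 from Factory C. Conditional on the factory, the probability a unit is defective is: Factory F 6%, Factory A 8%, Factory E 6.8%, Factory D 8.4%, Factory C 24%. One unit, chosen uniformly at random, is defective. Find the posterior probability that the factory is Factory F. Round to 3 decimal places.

Unnormalized posteriors (prior × likelihood):
  Factory F: 0.1 × 0.06 = 0.006
  Factory A: 0.255 × 0.08 = 0.0204
  Factory E: 0.22 × 0.068 = 0.01496
  Factory D: 0.3 × 0.084 = 0.0252
  Factory C: 0.125 × 0.24 = 0.03
Total = 0.09656.
P(Factory F | evidence) = 0.006 / 0.09656 ≈ 0.062.

0.062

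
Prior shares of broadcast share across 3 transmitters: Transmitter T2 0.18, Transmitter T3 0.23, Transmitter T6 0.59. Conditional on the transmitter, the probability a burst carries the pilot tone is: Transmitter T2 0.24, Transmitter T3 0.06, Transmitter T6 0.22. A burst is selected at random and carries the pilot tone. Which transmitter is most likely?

By Bayes' rule, posterior ∝ prior × likelihood:
  Transmitter T2: 0.18 × 0.24 = 0.0432
  Transmitter T3: 0.23 × 0.06 = 0.0138
  Transmitter T6: 0.59 × 0.22 = 0.1298
Sum = 0.1868.
Largest term belongs to Transmitter T6, so Transmitter T6 is most probable.

Transmitter T6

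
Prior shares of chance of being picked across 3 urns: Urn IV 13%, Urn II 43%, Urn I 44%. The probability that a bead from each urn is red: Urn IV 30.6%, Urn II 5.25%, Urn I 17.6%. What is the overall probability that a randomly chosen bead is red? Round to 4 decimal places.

0.1398

Unnormalized posteriors (prior × likelihood):
  Urn IV: 0.13 × 0.306 = 0.03978
  Urn II: 0.43 × 0.0525 = 0.022575
  Urn I: 0.44 × 0.176 = 0.07744
P(red) = 0.03978 + 0.022575 + 0.07744 = 0.139795 → 0.1398.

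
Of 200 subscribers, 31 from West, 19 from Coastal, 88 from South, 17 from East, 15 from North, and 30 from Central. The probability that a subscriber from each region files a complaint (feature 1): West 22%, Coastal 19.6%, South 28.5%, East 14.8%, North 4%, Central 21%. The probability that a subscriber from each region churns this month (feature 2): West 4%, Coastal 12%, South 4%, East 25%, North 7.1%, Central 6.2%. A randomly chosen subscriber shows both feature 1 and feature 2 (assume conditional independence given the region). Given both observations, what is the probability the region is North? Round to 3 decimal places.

0.015

Prior × likelihood for each hypothesis:
  West: 0.155 × 0.22 × 0.04 = 0.001364
  Coastal: 0.095 × 0.196 × 0.12 = 0.0022344
  South: 0.44 × 0.285 × 0.04 = 0.005016
  East: 0.085 × 0.148 × 0.25 = 0.003145
  North: 0.075 × 0.04 × 0.071 = 0.000213
  Central: 0.15 × 0.21 × 0.062 = 0.001953
Total = 0.0139254.
P(North | evidence) = 0.000213 / 0.0139254 ≈ 0.015.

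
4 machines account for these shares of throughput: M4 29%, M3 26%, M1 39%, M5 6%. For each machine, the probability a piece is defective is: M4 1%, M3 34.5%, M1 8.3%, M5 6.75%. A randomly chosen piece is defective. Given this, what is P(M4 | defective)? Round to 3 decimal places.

Compute prior × likelihood for every hypothesis:
  M4: 0.29 × 0.01 = 0.0029
  M3: 0.26 × 0.345 = 0.0897
  M1: 0.39 × 0.083 = 0.03237
  M5: 0.06 × 0.0675 = 0.00405
Total = 0.12902.
P(M4 | evidence) = 0.0029 / 0.12902 ≈ 0.022.

0.022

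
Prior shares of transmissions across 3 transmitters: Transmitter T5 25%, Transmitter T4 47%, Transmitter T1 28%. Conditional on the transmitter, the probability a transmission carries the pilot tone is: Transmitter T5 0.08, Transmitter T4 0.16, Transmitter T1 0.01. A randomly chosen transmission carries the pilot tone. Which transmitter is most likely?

Transmitter T4

Compute prior × likelihood for every hypothesis:
  Transmitter T5: 0.25 × 0.08 = 0.02
  Transmitter T4: 0.47 × 0.16 = 0.0752
  Transmitter T1: 0.28 × 0.01 = 0.0028
Normalizing constant = 0.098.
Largest term belongs to Transmitter T4, so Transmitter T4 is most probable.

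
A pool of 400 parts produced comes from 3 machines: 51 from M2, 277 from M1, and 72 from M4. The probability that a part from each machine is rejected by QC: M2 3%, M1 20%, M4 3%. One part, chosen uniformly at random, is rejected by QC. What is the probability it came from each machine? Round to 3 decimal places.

Unnormalized posteriors (prior × likelihood):
  M2: 0.1275 × 0.03 = 0.003825
  M1: 0.6925 × 0.2 = 0.1385
  M4: 0.18 × 0.03 = 0.0054
Normalizing constant = 0.147725.
P(M2 | rejected) = 0.003825/0.147725 ≈ 0.026
P(M1 | rejected) = 0.1385/0.147725 ≈ 0.938
P(M4 | rejected) = 0.0054/0.147725 ≈ 0.037
(Check: 0.026+0.938+0.037 = 1.001.)

M2 0.026, M1 0.938, M4 0.037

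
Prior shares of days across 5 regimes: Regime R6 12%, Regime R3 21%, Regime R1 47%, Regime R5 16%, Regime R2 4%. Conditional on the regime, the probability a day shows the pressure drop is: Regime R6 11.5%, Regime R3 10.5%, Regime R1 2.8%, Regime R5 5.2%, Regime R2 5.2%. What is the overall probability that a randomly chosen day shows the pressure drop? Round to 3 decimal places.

Unnormalized posteriors (prior × likelihood):
  Regime R6: 0.12 × 0.115 = 0.0138
  Regime R3: 0.21 × 0.105 = 0.02205
  Regime R1: 0.47 × 0.028 = 0.01316
  Regime R5: 0.16 × 0.052 = 0.00832
  Regime R2: 0.04 × 0.052 = 0.00208
P(drop) = 0.0138 + 0.02205 + 0.01316 + 0.00832 + 0.00208 = 0.05941 → 0.059.

0.059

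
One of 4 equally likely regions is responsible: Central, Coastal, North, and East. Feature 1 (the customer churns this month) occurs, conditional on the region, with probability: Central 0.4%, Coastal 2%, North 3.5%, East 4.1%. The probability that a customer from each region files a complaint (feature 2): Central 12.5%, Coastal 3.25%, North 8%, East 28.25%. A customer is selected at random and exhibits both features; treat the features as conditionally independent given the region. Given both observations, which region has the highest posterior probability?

With a uniform prior (1/4 each), posterior ∝ likelihood:
  Central: 0.004 × 0.125 = 0.0005
  Coastal: 0.02 × 0.0325 = 0.00065
  North: 0.035 × 0.08 = 0.0028
  East: 0.041 × 0.2825 = 0.0115825
Sum = 0.0155325.
Largest term belongs to East, so East is most probable.

East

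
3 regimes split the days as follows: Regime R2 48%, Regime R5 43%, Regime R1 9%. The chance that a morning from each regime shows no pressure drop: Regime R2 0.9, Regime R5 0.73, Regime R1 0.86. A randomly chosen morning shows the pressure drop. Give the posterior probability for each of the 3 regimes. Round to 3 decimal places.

Taking complements, P(drop | each) = Regime R2 0.1, Regime R5 0.27, Regime R1 0.14.
Compute prior × likelihood for every hypothesis:
  Regime R2: 0.48 × 0.1 = 0.048
  Regime R5: 0.43 × 0.27 = 0.1161
  Regime R1: 0.09 × 0.14 = 0.0126
Sum = 0.1767.
P(Regime R2 | drop) = 0.048/0.1767 ≈ 0.272
P(Regime R5 | drop) = 0.1161/0.1767 ≈ 0.657
P(Regime R1 | drop) = 0.0126/0.1767 ≈ 0.071

Regime R2 0.272, Regime R5 0.657, Regime R1 0.071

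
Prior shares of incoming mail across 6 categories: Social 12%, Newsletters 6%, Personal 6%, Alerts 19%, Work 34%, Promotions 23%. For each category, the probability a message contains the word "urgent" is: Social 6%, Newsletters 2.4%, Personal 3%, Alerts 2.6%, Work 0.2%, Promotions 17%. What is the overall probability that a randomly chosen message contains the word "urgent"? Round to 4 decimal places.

Compute prior × likelihood for every hypothesis:
  Social: 0.12 × 0.06 = 0.0072
  Newsletters: 0.06 × 0.024 = 0.00144
  Personal: 0.06 × 0.03 = 0.0018
  Alerts: 0.19 × 0.026 = 0.00494
  Work: 0.34 × 0.002 = 0.00068
  Promotions: 0.23 × 0.17 = 0.0391
P(urgent-flag) = 0.0072 + 0.00144 + 0.0018 + 0.00494 + 0.00068 + 0.0391 = 0.05516 → 0.0552.

0.0552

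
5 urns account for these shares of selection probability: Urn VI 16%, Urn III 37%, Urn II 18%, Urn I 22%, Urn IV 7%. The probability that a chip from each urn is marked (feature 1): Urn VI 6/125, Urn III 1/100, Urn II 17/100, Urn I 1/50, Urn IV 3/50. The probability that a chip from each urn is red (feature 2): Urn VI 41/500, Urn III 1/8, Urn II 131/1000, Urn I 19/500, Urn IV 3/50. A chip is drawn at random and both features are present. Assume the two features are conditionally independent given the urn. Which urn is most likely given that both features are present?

Urn II

Unnormalized posteriors (prior × likelihood):
  Urn VI: 0.16 × 0.048 × 0.082 = 0.00062976
  Urn III: 0.37 × 0.01 × 0.125 = 0.0004625
  Urn II: 0.18 × 0.17 × 0.131 = 0.0040086
  Urn I: 0.22 × 0.02 × 0.038 = 0.0001672
  Urn IV: 0.07 × 0.06 × 0.06 = 0.000252
Total = 0.00552006.
Largest term belongs to Urn II, so Urn II is most probable.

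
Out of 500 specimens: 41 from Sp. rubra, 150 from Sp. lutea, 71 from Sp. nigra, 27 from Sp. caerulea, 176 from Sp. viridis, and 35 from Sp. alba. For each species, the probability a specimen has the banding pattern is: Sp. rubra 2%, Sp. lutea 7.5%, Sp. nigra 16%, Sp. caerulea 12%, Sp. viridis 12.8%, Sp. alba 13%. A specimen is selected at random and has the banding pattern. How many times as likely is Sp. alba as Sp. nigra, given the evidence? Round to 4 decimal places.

By Bayes' rule, posterior ∝ prior × likelihood:
  Sp. rubra: 0.082 × 0.02 = 0.00164
  Sp. lutea: 0.3 × 0.075 = 0.0225
  Sp. nigra: 0.142 × 0.16 = 0.02272
  Sp. caerulea: 0.054 × 0.12 = 0.00648
  Sp. viridis: 0.352 × 0.128 = 0.045056
  Sp. alba: 0.07 × 0.13 = 0.0091
Normalizing constant = 0.107496.
The ratio is 0.0091 / 0.02272 (the normalizer cancels) = 0.4005.

0.4005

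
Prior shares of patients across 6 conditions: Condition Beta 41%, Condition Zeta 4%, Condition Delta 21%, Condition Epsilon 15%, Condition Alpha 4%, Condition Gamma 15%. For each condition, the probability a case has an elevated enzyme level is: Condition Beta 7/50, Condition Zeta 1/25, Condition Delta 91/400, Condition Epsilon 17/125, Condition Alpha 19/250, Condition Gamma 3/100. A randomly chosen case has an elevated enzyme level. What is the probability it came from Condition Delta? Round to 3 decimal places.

0.355

Compute prior × likelihood for every hypothesis:
  Condition Beta: 0.41 × 0.14 = 0.0574
  Condition Zeta: 0.04 × 0.04 = 0.0016
  Condition Delta: 0.21 × 0.2275 = 0.047775
  Condition Epsilon: 0.15 × 0.136 = 0.0204
  Condition Alpha: 0.04 × 0.076 = 0.00304
  Condition Gamma: 0.15 × 0.03 = 0.0045
Sum = 0.134715.
P(Condition Delta | evidence) = 0.047775 / 0.134715 ≈ 0.355.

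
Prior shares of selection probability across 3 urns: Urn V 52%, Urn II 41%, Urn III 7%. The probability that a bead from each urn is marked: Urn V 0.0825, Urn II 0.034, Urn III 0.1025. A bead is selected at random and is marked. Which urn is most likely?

Urn V

Unnormalized posteriors (prior × likelihood):
  Urn V: 0.52 × 0.0825 = 0.0429
  Urn II: 0.41 × 0.034 = 0.01394
  Urn III: 0.07 × 0.1025 = 0.007175
Normalizing constant = 0.064015.
Largest term belongs to Urn V, so Urn V is most probable.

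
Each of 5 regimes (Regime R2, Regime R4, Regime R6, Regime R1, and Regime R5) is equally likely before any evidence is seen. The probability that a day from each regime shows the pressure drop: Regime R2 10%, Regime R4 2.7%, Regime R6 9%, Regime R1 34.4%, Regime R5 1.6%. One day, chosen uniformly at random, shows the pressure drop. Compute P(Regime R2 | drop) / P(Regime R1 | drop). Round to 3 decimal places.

Since the prior is uniform, the posterior is proportional to the likelihood:
  Regime R2: 0.1
  Regime R4: 0.027
  Regime R6: 0.09
  Regime R1: 0.344
  Regime R5: 0.016
Normalizing constant = 0.577.
The ratio is 0.1 / 0.344 (the normalizer cancels) = 0.291.

0.291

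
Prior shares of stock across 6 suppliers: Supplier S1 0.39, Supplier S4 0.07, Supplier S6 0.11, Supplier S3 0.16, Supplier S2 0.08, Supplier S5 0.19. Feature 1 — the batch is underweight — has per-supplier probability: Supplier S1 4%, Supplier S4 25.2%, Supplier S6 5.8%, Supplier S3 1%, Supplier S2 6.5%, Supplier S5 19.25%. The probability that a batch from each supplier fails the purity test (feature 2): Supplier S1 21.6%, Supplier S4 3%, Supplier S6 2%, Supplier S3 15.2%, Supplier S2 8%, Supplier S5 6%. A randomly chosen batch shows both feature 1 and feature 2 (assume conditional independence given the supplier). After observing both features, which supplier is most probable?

Unnormalized posteriors (prior × likelihood):
  Supplier S1: 0.39 × 0.04 × 0.216 = 0.0033696
  Supplier S4: 0.07 × 0.252 × 0.03 = 0.0005292
  Supplier S6: 0.11 × 0.058 × 0.02 = 0.0001276
  Supplier S3: 0.16 × 0.01 × 0.152 = 0.0002432
  Supplier S2: 0.08 × 0.065 × 0.08 = 0.000416
  Supplier S5: 0.19 × 0.1925 × 0.06 = 0.0021945
Normalizing constant = 0.0068801.
Largest term belongs to Supplier S1, so Supplier S1 is most probable.

Supplier S1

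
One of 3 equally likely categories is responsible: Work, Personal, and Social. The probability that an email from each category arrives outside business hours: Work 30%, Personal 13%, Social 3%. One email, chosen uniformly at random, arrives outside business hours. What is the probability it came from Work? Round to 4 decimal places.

0.6522

With a uniform prior (1/3 each), posterior ∝ likelihood:
  Work: 0.3
  Personal: 0.13
  Social: 0.03
Total = 0.46.
P(Work | evidence) = 0.3 / 0.46 ≈ 0.6522.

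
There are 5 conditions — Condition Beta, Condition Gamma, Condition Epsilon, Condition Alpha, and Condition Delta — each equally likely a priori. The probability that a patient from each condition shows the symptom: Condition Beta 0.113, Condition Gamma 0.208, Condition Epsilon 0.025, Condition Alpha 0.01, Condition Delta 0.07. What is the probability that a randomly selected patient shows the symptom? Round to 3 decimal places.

With a uniform prior (1/5 each), posterior ∝ likelihood:
  Condition Beta: 0.113
  Condition Gamma: 0.208
  Condition Epsilon: 0.025
  Condition Alpha: 0.01
  Condition Delta: 0.07
P(symptomatic) = (1/5) × (0.113 + 0.208 + 0.025 + 0.01 + 0.07) = 0.426/5 ≈ 0.085.

0.085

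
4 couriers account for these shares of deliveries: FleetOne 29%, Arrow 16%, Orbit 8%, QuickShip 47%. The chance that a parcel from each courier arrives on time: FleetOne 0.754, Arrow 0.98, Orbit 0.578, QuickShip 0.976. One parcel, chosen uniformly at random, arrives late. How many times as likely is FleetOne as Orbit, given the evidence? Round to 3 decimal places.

2.113

Taking complements, P(late | each) = FleetOne 0.246, Arrow 0.02, Orbit 0.422, QuickShip 0.024.
By Bayes' rule, posterior ∝ prior × likelihood:
  FleetOne: 0.29 × 0.246 = 0.07134
  Arrow: 0.16 × 0.02 = 0.0032
  Orbit: 0.08 × 0.422 = 0.03376
  QuickShip: 0.47 × 0.024 = 0.01128
Sum = 0.11958.
The ratio is 0.07134 / 0.03376 (the normalizer cancels) = 2.113.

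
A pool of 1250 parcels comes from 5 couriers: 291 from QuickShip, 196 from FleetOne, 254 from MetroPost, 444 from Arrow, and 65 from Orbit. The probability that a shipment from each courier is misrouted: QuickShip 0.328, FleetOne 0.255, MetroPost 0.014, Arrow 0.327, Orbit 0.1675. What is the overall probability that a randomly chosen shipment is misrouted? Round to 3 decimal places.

0.244

Unnormalized posteriors (prior × likelihood):
  QuickShip: 0.2328 × 0.328 = 0.0763584
  FleetOne: 0.1568 × 0.255 = 0.039984
  MetroPost: 0.2032 × 0.014 = 0.0028448
  Arrow: 0.3552 × 0.327 = 0.1161504
  Orbit: 0.052 × 0.1675 = 0.00871
P(misrouted) = 0.0763584 + 0.039984 + 0.0028448 + 0.1161504 + 0.00871 = 0.2440476 → 0.244.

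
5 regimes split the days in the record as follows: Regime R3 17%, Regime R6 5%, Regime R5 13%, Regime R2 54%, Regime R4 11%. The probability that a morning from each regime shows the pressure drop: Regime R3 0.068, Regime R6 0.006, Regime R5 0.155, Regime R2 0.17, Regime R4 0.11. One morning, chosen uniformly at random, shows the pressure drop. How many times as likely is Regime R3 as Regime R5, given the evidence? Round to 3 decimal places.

Unnormalized posteriors (prior × likelihood):
  Regime R3: 0.17 × 0.068 = 0.01156
  Regime R6: 0.05 × 0.006 = 0.0003
  Regime R5: 0.13 × 0.155 = 0.02015
  Regime R2: 0.54 × 0.17 = 0.0918
  Regime R4: 0.11 × 0.11 = 0.0121
Normalizing constant = 0.13591.
The ratio is 0.01156 / 0.02015 (the normalizer cancels) = 0.574.

0.574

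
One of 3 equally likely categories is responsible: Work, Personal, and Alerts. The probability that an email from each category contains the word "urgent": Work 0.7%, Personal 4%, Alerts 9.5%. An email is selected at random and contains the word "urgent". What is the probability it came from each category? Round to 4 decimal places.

With a uniform prior (1/3 each), posterior ∝ likelihood:
  Work: 0.007
  Personal: 0.04
  Alerts: 0.095
Sum = 0.142.
P(Work | urgent-flag) = 0.007/0.142 ≈ 0.0493
P(Personal | urgent-flag) = 0.04/0.142 ≈ 0.2817
P(Alerts | urgent-flag) = 0.095/0.142 ≈ 0.6690

Work 0.0493, Personal 0.2817, Alerts 0.6690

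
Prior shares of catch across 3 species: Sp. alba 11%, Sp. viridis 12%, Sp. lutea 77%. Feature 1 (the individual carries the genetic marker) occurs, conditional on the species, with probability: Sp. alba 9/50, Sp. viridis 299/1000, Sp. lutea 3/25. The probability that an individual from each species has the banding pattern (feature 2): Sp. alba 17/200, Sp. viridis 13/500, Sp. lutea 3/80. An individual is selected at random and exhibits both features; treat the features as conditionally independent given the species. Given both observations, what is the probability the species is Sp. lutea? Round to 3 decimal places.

By Bayes' rule, posterior ∝ prior × likelihood:
  Sp. alba: 0.11 × 0.18 × 0.085 = 0.001683
  Sp. viridis: 0.12 × 0.299 × 0.026 = 0.00093288
  Sp. lutea: 0.77 × 0.12 × 0.0375 = 0.003465
Normalizing constant = 0.00608088.
P(Sp. lutea | evidence) = 0.003465 / 0.00608088 ≈ 0.570.

0.570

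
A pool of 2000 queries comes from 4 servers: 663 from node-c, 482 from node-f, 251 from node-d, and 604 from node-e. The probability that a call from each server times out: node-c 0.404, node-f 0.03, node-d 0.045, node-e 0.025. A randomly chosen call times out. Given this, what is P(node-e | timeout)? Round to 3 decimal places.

0.049

Compute prior × likelihood for every hypothesis:
  node-c: 0.3315 × 0.404 = 0.133926
  node-f: 0.241 × 0.03 = 0.00723
  node-d: 0.1255 × 0.045 = 0.0056475
  node-e: 0.302 × 0.025 = 0.00755
Sum = 0.1543535.
P(node-e | evidence) = 0.00755 / 0.1543535 ≈ 0.049.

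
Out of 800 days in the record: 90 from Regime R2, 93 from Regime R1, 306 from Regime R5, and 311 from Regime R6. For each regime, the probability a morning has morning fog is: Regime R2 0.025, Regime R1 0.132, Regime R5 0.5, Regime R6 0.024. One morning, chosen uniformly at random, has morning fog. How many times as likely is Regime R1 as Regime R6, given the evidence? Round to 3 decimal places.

1.645

By Bayes' rule, posterior ∝ prior × likelihood:
  Regime R2: 0.1125 × 0.025 = 0.0028125
  Regime R1: 0.11625 × 0.132 = 0.015345
  Regime R5: 0.3825 × 0.5 = 0.19125
  Regime R6: 0.38875 × 0.024 = 0.00933
Normalizing constant = 0.2187375.
The ratio is 0.015345 / 0.00933 (the normalizer cancels) = 1.645.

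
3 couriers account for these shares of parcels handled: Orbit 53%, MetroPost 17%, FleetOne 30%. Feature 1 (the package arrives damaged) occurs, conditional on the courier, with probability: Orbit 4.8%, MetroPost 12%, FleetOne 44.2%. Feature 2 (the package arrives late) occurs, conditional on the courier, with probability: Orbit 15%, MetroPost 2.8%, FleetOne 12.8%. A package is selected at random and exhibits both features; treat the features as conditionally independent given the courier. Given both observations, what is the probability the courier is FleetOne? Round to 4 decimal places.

Unnormalized posteriors (prior × likelihood):
  Orbit: 0.53 × 0.048 × 0.15 = 0.003816
  MetroPost: 0.17 × 0.12 × 0.028 = 0.0005712
  FleetOne: 0.3 × 0.442 × 0.128 = 0.0169728
Total = 0.02136.
P(FleetOne | evidence) = 0.0169728 / 0.02136 ≈ 0.7946.

0.7946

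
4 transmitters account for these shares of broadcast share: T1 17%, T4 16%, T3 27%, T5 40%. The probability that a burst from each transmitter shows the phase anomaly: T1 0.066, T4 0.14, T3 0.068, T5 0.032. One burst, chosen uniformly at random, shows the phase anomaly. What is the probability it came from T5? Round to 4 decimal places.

0.1976

Compute prior × likelihood for every hypothesis:
  T1: 0.17 × 0.066 = 0.01122
  T4: 0.16 × 0.14 = 0.0224
  T3: 0.27 × 0.068 = 0.01836
  T5: 0.4 × 0.032 = 0.0128
Total = 0.06478.
P(T5 | evidence) = 0.0128 / 0.06478 ≈ 0.1976.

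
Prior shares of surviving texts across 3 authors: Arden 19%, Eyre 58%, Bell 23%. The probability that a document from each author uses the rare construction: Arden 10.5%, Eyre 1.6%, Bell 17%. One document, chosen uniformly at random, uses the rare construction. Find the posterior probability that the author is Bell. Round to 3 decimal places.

0.572

Unnormalized posteriors (prior × likelihood):
  Arden: 0.19 × 0.105 = 0.01995
  Eyre: 0.58 × 0.016 = 0.00928
  Bell: 0.23 × 0.17 = 0.0391
Normalizing constant = 0.06833.
P(Bell | evidence) = 0.0391 / 0.06833 ≈ 0.572.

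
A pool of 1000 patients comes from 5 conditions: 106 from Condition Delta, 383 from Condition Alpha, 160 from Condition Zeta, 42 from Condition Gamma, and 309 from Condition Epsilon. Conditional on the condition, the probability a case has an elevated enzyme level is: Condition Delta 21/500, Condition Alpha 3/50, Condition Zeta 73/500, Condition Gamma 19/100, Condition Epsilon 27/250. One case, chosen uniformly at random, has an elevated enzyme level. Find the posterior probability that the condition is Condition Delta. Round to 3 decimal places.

Unnormalized posteriors (prior × likelihood):
  Condition Delta: 0.106 × 0.042 = 0.004452
  Condition Alpha: 0.383 × 0.06 = 0.02298
  Condition Zeta: 0.16 × 0.146 = 0.02336
  Condition Gamma: 0.042 × 0.19 = 0.00798
  Condition Epsilon: 0.309 × 0.108 = 0.033372
Total = 0.092144.
P(Condition Delta | evidence) = 0.004452 / 0.092144 ≈ 0.048.

0.048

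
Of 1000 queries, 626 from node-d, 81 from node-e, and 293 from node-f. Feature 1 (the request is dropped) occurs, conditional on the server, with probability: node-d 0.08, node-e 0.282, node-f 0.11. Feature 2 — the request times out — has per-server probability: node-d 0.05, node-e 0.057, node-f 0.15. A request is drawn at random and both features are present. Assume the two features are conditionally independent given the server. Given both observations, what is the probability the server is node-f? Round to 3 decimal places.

Unnormalized posteriors (prior × likelihood):
  node-d: 0.626 × 0.08 × 0.05 = 0.002504
  node-e: 0.081 × 0.282 × 0.057 = 0.001301994
  node-f: 0.293 × 0.11 × 0.15 = 0.0048345
Normalizing constant = 0.008640494.
P(node-f | evidence) = 0.0048345 / 0.008640494 ≈ 0.560.

0.560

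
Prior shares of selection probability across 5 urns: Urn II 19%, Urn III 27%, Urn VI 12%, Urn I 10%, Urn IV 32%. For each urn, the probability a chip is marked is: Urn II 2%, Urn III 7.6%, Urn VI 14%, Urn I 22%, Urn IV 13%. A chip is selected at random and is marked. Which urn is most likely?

Prior × likelihood for each hypothesis:
  Urn II: 0.19 × 0.02 = 0.0038
  Urn III: 0.27 × 0.076 = 0.02052
  Urn VI: 0.12 × 0.14 = 0.0168
  Urn I: 0.1 × 0.22 = 0.022
  Urn IV: 0.32 × 0.13 = 0.0416
Total = 0.10472.
Largest term belongs to Urn IV, so Urn IV is most probable.

Urn IV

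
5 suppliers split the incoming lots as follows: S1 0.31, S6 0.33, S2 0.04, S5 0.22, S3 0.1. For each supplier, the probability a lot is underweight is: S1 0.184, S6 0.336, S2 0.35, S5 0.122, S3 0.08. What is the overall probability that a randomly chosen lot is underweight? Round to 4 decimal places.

Prior × likelihood for each hypothesis:
  S1: 0.31 × 0.184 = 0.05704
  S6: 0.33 × 0.336 = 0.11088
  S2: 0.04 × 0.35 = 0.014
  S5: 0.22 × 0.122 = 0.02684
  S3: 0.1 × 0.08 = 0.008
P(underweight) = 0.05704 + 0.11088 + 0.014 + 0.02684 + 0.008 = 0.21676 → 0.2168.

0.2168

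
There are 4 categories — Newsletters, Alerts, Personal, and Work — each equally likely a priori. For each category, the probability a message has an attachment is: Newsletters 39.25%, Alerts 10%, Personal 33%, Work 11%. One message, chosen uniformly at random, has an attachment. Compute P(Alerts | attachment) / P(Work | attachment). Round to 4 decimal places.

With a uniform prior (1/4 each), posterior ∝ likelihood:
  Newsletters: 0.3925
  Alerts: 0.1
  Personal: 0.33
  Work: 0.11
Sum = 0.9325.
The ratio is 0.1 / 0.11 (the normalizer cancels) = 0.9091.

0.9091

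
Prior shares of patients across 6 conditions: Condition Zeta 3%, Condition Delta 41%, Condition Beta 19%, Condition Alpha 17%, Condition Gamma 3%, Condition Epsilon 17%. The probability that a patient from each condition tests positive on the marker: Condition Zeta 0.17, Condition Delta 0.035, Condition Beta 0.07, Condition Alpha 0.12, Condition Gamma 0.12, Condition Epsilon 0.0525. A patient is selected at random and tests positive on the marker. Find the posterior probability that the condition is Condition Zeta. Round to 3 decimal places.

Unnormalized posteriors (prior × likelihood):
  Condition Zeta: 0.03 × 0.17 = 0.0051
  Condition Delta: 0.41 × 0.035 = 0.01435
  Condition Beta: 0.19 × 0.07 = 0.0133
  Condition Alpha: 0.17 × 0.12 = 0.0204
  Condition Gamma: 0.03 × 0.12 = 0.0036
  Condition Epsilon: 0.17 × 0.0525 = 0.008925
Normalizing constant = 0.065675.
P(Condition Zeta | evidence) = 0.0051 / 0.065675 ≈ 0.078.

0.078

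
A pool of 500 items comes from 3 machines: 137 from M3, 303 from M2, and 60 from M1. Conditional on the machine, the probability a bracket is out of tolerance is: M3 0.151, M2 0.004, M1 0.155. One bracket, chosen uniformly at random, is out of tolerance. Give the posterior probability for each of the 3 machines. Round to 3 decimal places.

Unnormalized posteriors (prior × likelihood):
  M3: 0.274 × 0.151 = 0.041374
  M2: 0.606 × 0.004 = 0.002424
  M1: 0.12 × 0.155 = 0.0186
Normalizing constant = 0.062398.
P(M3 | oversize) = 0.041374/0.062398 ≈ 0.663
P(M2 | oversize) = 0.002424/0.062398 ≈ 0.039
P(M1 | oversize) = 0.0186/0.062398 ≈ 0.298

M3 0.663, M2 0.039, M1 0.298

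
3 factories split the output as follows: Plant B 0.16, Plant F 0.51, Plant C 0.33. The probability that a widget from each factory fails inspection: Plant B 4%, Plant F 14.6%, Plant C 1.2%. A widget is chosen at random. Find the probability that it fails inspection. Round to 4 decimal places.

By Bayes' rule, posterior ∝ prior × likelihood:
  Plant B: 0.16 × 0.04 = 0.0064
  Plant F: 0.51 × 0.146 = 0.07446
  Plant C: 0.33 × 0.012 = 0.00396
P(nonconforming) = 0.0064 + 0.07446 + 0.00396 = 0.08482 → 0.0848.

0.0848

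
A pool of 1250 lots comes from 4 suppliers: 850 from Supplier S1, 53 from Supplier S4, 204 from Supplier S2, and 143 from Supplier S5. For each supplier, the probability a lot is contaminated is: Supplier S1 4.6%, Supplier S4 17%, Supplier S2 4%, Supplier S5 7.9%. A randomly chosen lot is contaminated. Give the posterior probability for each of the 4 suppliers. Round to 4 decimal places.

Supplier S1 0.5787, Supplier S4 0.1333, Supplier S2 0.1208, Supplier S5 0.1672

Unnormalized posteriors (prior × likelihood):
  Supplier S1: 0.68 × 0.046 = 0.03128
  Supplier S4: 0.0424 × 0.17 = 0.007208
  Supplier S2: 0.1632 × 0.04 = 0.006528
  Supplier S5: 0.1144 × 0.079 = 0.0090376
Sum = 0.0540536.
P(Supplier S1 | contaminated) = 0.03128/0.0540536 ≈ 0.5787
P(Supplier S4 | contaminated) = 0.007208/0.0540536 ≈ 0.1333
P(Supplier S2 | contaminated) = 0.006528/0.0540536 ≈ 0.1208
P(Supplier S5 | contaminated) = 0.0090376/0.0540536 ≈ 0.1672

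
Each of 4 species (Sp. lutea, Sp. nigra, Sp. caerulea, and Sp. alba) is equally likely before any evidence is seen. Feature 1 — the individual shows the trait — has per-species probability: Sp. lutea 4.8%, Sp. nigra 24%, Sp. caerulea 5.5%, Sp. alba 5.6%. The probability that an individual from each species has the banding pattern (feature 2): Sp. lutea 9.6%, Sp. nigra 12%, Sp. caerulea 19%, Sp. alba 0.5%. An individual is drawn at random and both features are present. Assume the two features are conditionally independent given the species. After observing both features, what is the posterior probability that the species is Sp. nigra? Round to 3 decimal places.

0.652

With a uniform prior (1/4 each), posterior ∝ likelihood:
  Sp. lutea: 0.048 × 0.096 = 0.004608
  Sp. nigra: 0.24 × 0.12 = 0.0288
  Sp. caerulea: 0.055 × 0.19 = 0.01045
  Sp. alba: 0.056 × 0.005 = 0.00028
Sum = 0.044138.
P(Sp. nigra | evidence) = 0.0288 / 0.044138 ≈ 0.652.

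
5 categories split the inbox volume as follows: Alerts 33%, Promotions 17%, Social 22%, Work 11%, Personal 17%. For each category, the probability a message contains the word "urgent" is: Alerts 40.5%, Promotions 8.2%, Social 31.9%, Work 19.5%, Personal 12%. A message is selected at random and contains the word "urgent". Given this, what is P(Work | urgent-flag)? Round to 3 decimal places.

By Bayes' rule, posterior ∝ prior × likelihood:
  Alerts: 0.33 × 0.405 = 0.13365
  Promotions: 0.17 × 0.082 = 0.01394
  Social: 0.22 × 0.319 = 0.07018
  Work: 0.11 × 0.195 = 0.02145
  Personal: 0.17 × 0.12 = 0.0204
Sum = 0.25962.
P(Work | evidence) = 0.02145 / 0.25962 ≈ 0.083.

0.083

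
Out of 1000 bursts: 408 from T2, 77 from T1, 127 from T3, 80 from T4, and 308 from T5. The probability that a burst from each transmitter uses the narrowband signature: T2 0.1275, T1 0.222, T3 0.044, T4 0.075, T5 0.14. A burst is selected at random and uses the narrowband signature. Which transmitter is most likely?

T2

Compute prior × likelihood for every hypothesis:
  T2: 0.408 × 0.1275 = 0.05202
  T1: 0.077 × 0.222 = 0.017094
  T3: 0.127 × 0.044 = 0.005588
  T4: 0.08 × 0.075 = 0.006
  T5: 0.308 × 0.14 = 0.04312
Total = 0.123822.
Largest term belongs to T2, so T2 is most probable.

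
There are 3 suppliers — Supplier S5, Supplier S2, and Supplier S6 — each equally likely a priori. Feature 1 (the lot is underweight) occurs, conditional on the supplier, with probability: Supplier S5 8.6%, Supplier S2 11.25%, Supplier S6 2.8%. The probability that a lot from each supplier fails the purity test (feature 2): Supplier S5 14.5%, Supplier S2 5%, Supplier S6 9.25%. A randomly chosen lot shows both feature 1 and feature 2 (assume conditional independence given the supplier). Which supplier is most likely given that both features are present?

Since the prior is uniform, the posterior is proportional to the likelihood:
  Supplier S5: 0.086 × 0.145 = 0.01247
  Supplier S2: 0.1125 × 0.05 = 0.005625
  Supplier S6: 0.028 × 0.0925 = 0.00259
Total = 0.020685.
Largest term belongs to Supplier S5, so Supplier S5 is most probable.

Supplier S5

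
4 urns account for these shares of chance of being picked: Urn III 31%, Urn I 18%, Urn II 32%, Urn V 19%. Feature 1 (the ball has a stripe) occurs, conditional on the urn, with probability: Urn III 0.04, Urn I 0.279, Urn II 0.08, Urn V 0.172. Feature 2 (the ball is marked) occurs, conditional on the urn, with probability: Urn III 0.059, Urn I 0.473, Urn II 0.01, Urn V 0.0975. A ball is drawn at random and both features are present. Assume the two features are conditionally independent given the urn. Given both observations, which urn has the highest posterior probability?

By Bayes' rule, posterior ∝ prior × likelihood:
  Urn III: 0.31 × 0.04 × 0.059 = 0.0007316
  Urn I: 0.18 × 0.279 × 0.473 = 0.02375406
  Urn II: 0.32 × 0.08 × 0.01 = 0.000256
  Urn V: 0.19 × 0.172 × 0.0975 = 0.0031863
Total = 0.02792796.
Largest term belongs to Urn I, so Urn I is most probable.

Urn I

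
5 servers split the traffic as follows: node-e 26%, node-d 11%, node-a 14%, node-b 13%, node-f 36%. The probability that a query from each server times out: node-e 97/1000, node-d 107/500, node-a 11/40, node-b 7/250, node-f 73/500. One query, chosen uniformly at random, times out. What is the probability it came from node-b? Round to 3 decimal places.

By Bayes' rule, posterior ∝ prior × likelihood:
  node-e: 0.26 × 0.097 = 0.02522
  node-d: 0.11 × 0.214 = 0.02354
  node-a: 0.14 × 0.275 = 0.0385
  node-b: 0.13 × 0.028 = 0.00364
  node-f: 0.36 × 0.146 = 0.05256
Normalizing constant = 0.14346.
P(node-b | evidence) = 0.00364 / 0.14346 ≈ 0.025.

0.025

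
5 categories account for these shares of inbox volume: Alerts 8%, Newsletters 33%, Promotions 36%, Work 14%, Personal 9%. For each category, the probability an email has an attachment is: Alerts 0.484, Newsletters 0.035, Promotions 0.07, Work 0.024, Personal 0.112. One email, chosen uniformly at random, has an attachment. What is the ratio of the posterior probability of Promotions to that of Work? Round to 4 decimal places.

Unnormalized posteriors (prior × likelihood):
  Alerts: 0.08 × 0.484 = 0.03872
  Newsletters: 0.33 × 0.035 = 0.01155
  Promotions: 0.36 × 0.07 = 0.0252
  Work: 0.14 × 0.024 = 0.00336
  Personal: 0.09 × 0.112 = 0.01008
Total = 0.08891.
The ratio is 0.0252 / 0.00336 (the normalizer cancels) = 7.5000.

7.5000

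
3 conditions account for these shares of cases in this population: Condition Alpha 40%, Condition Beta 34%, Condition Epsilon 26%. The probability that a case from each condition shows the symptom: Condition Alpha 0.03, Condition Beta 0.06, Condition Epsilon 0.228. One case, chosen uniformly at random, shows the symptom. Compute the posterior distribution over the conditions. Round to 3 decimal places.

Prior × likelihood for each hypothesis:
  Condition Alpha: 0.4 × 0.03 = 0.012
  Condition Beta: 0.34 × 0.06 = 0.0204
  Condition Epsilon: 0.26 × 0.228 = 0.05928
Sum = 0.09168.
P(Condition Alpha | symptomatic) = 0.012/0.09168 ≈ 0.131
P(Condition Beta | symptomatic) = 0.0204/0.09168 ≈ 0.223
P(Condition Epsilon | symptomatic) = 0.05928/0.09168 ≈ 0.647

Condition Alpha 0.131, Condition Beta 0.223, Condition Epsilon 0.647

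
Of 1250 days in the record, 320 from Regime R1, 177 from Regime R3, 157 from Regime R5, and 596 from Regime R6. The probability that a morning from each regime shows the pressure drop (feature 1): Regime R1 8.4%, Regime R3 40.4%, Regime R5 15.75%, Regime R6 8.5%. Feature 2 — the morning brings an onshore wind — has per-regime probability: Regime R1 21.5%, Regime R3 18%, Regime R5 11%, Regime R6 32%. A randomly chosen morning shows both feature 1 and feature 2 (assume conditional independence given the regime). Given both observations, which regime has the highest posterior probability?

Regime R6

Prior × likelihood for each hypothesis:
  Regime R1: 0.256 × 0.084 × 0.215 = 0.00462336
  Regime R3: 0.1416 × 0.404 × 0.18 = 0.010297152
  Regime R5: 0.1256 × 0.1575 × 0.11 = 0.00217602
  Regime R6: 0.4768 × 0.085 × 0.32 = 0.01296896
Normalizing constant = 0.030065492.
Largest term belongs to Regime R6, so Regime R6 is most probable.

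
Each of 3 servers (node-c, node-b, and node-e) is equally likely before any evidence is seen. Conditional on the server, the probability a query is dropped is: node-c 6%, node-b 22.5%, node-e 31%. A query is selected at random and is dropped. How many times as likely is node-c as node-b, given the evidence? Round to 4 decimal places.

With a uniform prior (1/3 each), posterior ∝ likelihood:
  node-c: 0.06
  node-b: 0.225
  node-e: 0.31
Total = 0.595.
The ratio is 0.06 / 0.225 (the normalizer cancels) = 0.2667.

0.2667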